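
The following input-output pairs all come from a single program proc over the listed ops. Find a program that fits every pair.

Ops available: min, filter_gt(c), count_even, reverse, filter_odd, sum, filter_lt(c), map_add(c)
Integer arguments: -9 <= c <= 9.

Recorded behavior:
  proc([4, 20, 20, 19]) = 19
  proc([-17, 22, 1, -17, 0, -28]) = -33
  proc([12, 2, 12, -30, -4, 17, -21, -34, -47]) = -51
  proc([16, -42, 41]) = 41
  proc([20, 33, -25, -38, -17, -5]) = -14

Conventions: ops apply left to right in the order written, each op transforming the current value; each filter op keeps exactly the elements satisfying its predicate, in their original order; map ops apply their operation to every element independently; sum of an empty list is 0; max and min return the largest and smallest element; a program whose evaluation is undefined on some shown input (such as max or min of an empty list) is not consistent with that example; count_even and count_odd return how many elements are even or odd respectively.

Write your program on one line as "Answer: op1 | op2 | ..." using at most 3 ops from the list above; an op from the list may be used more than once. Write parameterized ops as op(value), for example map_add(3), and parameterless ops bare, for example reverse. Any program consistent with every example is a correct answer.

filter_odd | sum

Check, running the answer program on each example:
  [4, 20, 20, 19] -> [19] -> 19
  [-17, 22, 1, -17, 0, -28] -> [-17, 1, -17] -> -33
  [12, 2, 12, -30, -4, 17, -21, -34, -47] -> [17, -21, -47] -> -51
  [16, -42, 41] -> [41] -> 41
  [20, 33, -25, -38, -17, -5] -> [33, -25, -17, -5] -> -14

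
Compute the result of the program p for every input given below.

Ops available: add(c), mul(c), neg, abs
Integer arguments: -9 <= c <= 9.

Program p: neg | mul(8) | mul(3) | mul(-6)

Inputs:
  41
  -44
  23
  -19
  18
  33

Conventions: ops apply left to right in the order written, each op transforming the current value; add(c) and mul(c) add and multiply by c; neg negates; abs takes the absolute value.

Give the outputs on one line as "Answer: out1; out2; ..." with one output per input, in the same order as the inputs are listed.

5904; -6336; 3312; -2736; 2592; 4752

Execution, op by op:
  41 -> -41 -> -328 -> -984 -> 5904
  -44 -> 44 -> 352 -> 1056 -> -6336
  23 -> -23 -> -184 -> -552 -> 3312
  -19 -> 19 -> 152 -> 456 -> -2736
  18 -> -18 -> -144 -> -432 -> 2592
  33 -> -33 -> -264 -> -792 -> 4752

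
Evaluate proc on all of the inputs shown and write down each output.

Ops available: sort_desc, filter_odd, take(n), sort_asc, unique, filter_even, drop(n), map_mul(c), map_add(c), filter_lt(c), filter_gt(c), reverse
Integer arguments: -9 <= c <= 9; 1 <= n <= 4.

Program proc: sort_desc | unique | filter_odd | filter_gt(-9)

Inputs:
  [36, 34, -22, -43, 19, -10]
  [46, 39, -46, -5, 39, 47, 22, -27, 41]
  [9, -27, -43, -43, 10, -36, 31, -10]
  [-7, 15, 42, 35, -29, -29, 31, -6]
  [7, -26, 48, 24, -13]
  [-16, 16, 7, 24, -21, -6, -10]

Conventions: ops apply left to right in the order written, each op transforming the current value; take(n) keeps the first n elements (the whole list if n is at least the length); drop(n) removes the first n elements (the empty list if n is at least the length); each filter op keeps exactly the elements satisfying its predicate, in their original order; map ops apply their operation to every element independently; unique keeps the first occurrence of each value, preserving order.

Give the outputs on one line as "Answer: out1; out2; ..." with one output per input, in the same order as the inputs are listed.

Execution, op by op:
  [36, 34, -22, -43, 19, -10] -> [36, 34, 19, -10, -22, -43] -> [36, 34, 19, -10, -22, -43] -> [19, -43] -> [19]
  [46, 39, -46, -5, 39, 47, 22, -27, 41] -> [47, 46, 41, 39, 39, 22, -5, -27, -46] -> [47, 46, 41, 39, 22, -5, -27, -46] -> [47, 41, 39, -5, -27] -> [47, 41, 39, -5]
  [9, -27, -43, -43, 10, -36, 31, -10] -> [31, 10, 9, -10, -27, -36, -43, -43] -> [31, 10, 9, -10, -27, -36, -43] -> [31, 9, -27, -43] -> [31, 9]
  [-7, 15, 42, 35, -29, -29, 31, -6] -> [42, 35, 31, 15, -6, -7, -29, -29] -> [42, 35, 31, 15, -6, -7, -29] -> [35, 31, 15, -7, -29] -> [35, 31, 15, -7]
  [7, -26, 48, 24, -13] -> [48, 24, 7, -13, -26] -> [48, 24, 7, -13, -26] -> [7, -13] -> [7]
  [-16, 16, 7, 24, -21, -6, -10] -> [24, 16, 7, -6, -10, -16, -21] -> [24, 16, 7, -6, -10, -16, -21] -> [7, -21] -> [7]

[19]; [47, 41, 39, -5]; [31, 9]; [35, 31, 15, -7]; [7]; [7]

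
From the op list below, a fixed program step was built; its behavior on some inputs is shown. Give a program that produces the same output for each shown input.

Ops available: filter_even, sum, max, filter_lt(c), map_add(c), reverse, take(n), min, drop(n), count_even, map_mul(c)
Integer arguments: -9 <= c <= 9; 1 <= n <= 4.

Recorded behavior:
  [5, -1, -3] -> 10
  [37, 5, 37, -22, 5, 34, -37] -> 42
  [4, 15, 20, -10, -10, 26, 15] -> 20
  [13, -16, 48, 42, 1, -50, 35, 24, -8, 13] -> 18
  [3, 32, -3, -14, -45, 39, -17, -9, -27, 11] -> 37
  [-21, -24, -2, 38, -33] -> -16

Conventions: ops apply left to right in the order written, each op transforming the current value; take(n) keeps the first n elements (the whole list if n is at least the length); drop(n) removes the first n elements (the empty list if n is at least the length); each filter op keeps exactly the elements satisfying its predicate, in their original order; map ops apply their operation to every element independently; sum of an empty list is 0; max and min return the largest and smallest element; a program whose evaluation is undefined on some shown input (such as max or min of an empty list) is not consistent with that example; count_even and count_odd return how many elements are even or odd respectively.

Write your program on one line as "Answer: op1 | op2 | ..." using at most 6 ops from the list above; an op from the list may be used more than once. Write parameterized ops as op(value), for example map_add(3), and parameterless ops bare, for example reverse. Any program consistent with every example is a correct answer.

take(3) | map_add(6) | map_add(-1) | take(2) | max

Check, running the answer program on each example:
  [5, -1, -3] -> [5, -1, -3] -> [11, 5, 3] -> [10, 4, 2] -> [10, 4] -> 10
  [37, 5, 37, -22, 5, 34, -37] -> [37, 5, 37] -> [43, 11, 43] -> [42, 10, 42] -> [42, 10] -> 42
  [4, 15, 20, -10, -10, 26, 15] -> [4, 15, 20] -> [10, 21, 26] -> [9, 20, 25] -> [9, 20] -> 20
  [13, -16, 48, 42, 1, -50, 35, 24, -8, 13] -> [13, -16, 48] -> [19, -10, 54] -> [18, -11, 53] -> [18, -11] -> 18
  [3, 32, -3, -14, -45, 39, -17, -9, -27, 11] -> [3, 32, -3] -> [9, 38, 3] -> [8, 37, 2] -> [8, 37] -> 37
  [-21, -24, -2, 38, -33] -> [-21, -24, -2] -> [-15, -18, 4] -> [-16, -19, 3] -> [-16, -19] -> -16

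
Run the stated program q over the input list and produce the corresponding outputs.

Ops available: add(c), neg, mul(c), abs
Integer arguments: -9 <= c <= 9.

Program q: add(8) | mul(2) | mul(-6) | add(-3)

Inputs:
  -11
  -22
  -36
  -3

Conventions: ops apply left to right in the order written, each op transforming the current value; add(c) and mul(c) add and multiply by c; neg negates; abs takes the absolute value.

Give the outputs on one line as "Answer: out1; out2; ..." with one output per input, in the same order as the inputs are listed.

33; 165; 333; -63

Execution, op by op:
  -11 -> -3 -> -6 -> 36 -> 33
  -22 -> -14 -> -28 -> 168 -> 165
  -36 -> -28 -> -56 -> 336 -> 333
  -3 -> 5 -> 10 -> -60 -> -63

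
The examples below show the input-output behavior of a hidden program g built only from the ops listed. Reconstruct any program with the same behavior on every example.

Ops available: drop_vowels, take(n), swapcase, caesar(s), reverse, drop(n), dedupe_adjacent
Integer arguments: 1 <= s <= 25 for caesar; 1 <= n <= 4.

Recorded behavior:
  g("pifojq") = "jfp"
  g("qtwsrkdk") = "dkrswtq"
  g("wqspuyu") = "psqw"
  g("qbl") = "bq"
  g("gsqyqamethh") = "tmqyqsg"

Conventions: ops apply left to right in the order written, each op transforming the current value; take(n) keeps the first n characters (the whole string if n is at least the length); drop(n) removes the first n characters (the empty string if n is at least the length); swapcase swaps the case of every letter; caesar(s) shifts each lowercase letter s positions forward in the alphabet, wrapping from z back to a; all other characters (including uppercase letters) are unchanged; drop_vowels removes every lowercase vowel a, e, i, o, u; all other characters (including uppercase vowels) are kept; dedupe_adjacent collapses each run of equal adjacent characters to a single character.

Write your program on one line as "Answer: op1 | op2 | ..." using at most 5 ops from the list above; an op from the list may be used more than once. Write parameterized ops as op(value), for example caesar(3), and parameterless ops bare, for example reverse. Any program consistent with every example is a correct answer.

reverse | drop_vowels | dedupe_adjacent | drop(1)

Check, running the answer program on each example:
  "pifojq" -> "qjofip" -> "qjfp" -> "qjfp" -> "jfp"
  "qtwsrkdk" -> "kdkrswtq" -> "kdkrswtq" -> "kdkrswtq" -> "dkrswtq"
  "wqspuyu" -> "uyupsqw" -> "ypsqw" -> "ypsqw" -> "psqw"
  "qbl" -> "lbq" -> "lbq" -> "lbq" -> "bq"
  "gsqyqamethh" -> "hhtemaqyqsg" -> "hhtmqyqsg" -> "htmqyqsg" -> "tmqyqsg"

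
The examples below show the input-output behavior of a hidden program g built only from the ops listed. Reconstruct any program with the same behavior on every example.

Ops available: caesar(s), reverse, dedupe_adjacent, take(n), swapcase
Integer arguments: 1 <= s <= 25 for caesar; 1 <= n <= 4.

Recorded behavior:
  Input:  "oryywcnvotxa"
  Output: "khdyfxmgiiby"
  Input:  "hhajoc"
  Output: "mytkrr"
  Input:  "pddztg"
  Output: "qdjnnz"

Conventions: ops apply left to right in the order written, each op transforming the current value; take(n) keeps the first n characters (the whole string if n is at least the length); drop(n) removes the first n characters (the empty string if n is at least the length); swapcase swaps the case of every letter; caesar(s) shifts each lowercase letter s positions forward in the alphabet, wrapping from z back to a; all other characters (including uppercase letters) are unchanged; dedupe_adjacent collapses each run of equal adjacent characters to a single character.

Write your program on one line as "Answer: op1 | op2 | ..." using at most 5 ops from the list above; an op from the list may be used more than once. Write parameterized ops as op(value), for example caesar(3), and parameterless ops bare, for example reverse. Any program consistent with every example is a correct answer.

reverse | caesar(24) | caesar(8) | caesar(4)

Check, running the answer program on each example:
  "oryywcnvotxa" -> "axtovncwyyro" -> "yvrmtlauwwpm" -> "gdzubticeexu" -> "khdyfxmgiiby"
  "hhajoc" -> "cojahh" -> "amhyff" -> "iupgnn" -> "mytkrr"
  "pddztg" -> "gtzddp" -> "erxbbn" -> "mzfjjv" -> "qdjnnz"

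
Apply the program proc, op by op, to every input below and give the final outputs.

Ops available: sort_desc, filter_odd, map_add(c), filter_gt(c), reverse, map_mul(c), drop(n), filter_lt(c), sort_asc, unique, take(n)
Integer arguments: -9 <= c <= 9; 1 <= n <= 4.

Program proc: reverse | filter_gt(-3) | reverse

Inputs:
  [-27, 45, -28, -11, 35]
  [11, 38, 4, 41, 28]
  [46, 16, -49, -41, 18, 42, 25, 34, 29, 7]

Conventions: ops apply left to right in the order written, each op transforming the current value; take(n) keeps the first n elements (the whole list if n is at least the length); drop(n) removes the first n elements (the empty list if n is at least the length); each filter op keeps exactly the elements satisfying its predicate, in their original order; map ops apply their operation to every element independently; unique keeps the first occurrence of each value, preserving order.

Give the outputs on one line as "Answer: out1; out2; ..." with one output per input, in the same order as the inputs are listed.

Execution, op by op:
  [-27, 45, -28, -11, 35] -> [35, -11, -28, 45, -27] -> [35, 45] -> [45, 35]
  [11, 38, 4, 41, 28] -> [28, 41, 4, 38, 11] -> [28, 41, 4, 38, 11] -> [11, 38, 4, 41, 28]
  [46, 16, -49, -41, 18, 42, 25, 34, 29, 7] -> [7, 29, 34, 25, 42, 18, -41, -49, 16, 46] -> [7, 29, 34, 25, 42, 18, 16, 46] -> [46, 16, 18, 42, 25, 34, 29, 7]

[45, 35]; [11, 38, 4, 41, 28]; [46, 16, 18, 42, 25, 34, 29, 7]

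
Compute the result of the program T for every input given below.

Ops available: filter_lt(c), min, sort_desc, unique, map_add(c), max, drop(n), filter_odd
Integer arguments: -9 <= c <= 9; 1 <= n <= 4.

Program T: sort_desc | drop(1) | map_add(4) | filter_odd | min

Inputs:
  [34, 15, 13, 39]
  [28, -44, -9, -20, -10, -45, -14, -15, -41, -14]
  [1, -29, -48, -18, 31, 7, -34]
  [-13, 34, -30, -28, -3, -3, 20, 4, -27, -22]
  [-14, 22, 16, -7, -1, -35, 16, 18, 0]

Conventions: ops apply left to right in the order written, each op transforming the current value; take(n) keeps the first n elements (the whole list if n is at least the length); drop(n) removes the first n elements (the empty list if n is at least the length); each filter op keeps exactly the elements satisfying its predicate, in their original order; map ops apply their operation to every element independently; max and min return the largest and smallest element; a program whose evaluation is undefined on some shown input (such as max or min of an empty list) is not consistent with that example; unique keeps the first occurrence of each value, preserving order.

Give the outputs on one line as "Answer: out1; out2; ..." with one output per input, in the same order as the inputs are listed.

Execution, op by op:
  [34, 15, 13, 39] -> [39, 34, 15, 13] -> [34, 15, 13] -> [38, 19, 17] -> [19, 17] -> 17
  [28, -44, -9, -20, -10, -45, -14, -15, -41, -14] -> [28, -9, -10, -14, -14, -15, -20, -41, -44, -45] -> [-9, -10, -14, -14, -15, -20, -41, -44, -45] -> [-5, -6, -10, -10, -11, -16, -37, -40, -41] -> [-5, -11, -37, -41] -> -41
  [1, -29, -48, -18, 31, 7, -34] -> [31, 7, 1, -18, -29, -34, -48] -> [7, 1, -18, -29, -34, -48] -> [11, 5, -14, -25, -30, -44] -> [11, 5, -25] -> -25
  [-13, 34, -30, -28, -3, -3, 20, 4, -27, -22] -> [34, 20, 4, -3, -3, -13, -22, -27, -28, -30] -> [20, 4, -3, -3, -13, -22, -27, -28, -30] -> [24, 8, 1, 1, -9, -18, -23, -24, -26] -> [1, 1, -9, -23] -> -23
  [-14, 22, 16, -7, -1, -35, 16, 18, 0] -> [22, 18, 16, 16, 0, -1, -7, -14, -35] -> [18, 16, 16, 0, -1, -7, -14, -35] -> [22, 20, 20, 4, 3, -3, -10, -31] -> [3, -3, -31] -> -31

17; -41; -25; -23; -31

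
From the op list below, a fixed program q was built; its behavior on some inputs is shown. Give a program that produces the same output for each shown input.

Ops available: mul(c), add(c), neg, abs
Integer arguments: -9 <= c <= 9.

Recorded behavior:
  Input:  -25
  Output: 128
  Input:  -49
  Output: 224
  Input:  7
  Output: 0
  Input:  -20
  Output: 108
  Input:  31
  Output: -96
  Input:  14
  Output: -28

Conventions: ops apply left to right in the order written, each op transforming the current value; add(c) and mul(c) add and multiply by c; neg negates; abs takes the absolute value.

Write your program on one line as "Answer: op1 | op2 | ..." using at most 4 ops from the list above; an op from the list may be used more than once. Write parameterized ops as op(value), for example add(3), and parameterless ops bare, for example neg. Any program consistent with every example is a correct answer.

add(-7) | neg | mul(4)

Check, running the answer program on each example:
  -25 -> -32 -> 32 -> 128
  -49 -> -56 -> 56 -> 224
  7 -> 0 -> 0 -> 0
  -20 -> -27 -> 27 -> 108
  31 -> 24 -> -24 -> -96
  14 -> 7 -> -7 -> -28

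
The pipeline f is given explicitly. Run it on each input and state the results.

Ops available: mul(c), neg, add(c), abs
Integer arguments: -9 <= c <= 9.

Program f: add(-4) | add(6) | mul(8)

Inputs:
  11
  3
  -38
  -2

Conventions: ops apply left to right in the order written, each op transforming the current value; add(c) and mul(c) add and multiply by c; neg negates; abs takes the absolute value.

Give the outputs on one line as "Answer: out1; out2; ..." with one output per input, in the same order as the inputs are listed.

Execution, op by op:
  11 -> 7 -> 13 -> 104
  3 -> -1 -> 5 -> 40
  -38 -> -42 -> -36 -> -288
  -2 -> -6 -> 0 -> 0

104; 40; -288; 0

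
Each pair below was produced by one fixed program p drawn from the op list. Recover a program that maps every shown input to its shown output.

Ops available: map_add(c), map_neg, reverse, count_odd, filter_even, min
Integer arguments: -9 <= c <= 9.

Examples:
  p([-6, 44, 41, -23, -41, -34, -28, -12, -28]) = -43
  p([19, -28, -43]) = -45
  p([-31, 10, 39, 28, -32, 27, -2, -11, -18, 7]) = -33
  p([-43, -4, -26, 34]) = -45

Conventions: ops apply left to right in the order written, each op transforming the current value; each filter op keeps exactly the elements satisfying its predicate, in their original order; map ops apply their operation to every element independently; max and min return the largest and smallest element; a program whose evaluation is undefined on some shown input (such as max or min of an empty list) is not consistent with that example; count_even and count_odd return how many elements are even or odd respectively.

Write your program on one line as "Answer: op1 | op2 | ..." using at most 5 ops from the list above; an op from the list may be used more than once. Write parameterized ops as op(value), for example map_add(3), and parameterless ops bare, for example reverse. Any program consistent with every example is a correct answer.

reverse | map_add(-9) | filter_even | map_add(7) | min

Check, running the answer program on each example:
  [-6, 44, 41, -23, -41, -34, -28, -12, -28] -> [-28, -12, -28, -34, -41, -23, 41, 44, -6] -> [-37, -21, -37, -43, -50, -32, 32, 35, -15] -> [-50, -32, 32] -> [-43, -25, 39] -> -43
  [19, -28, -43] -> [-43, -28, 19] -> [-52, -37, 10] -> [-52, 10] -> [-45, 17] -> -45
  [-31, 10, 39, 28, -32, 27, -2, -11, -18, 7] -> [7, -18, -11, -2, 27, -32, 28, 39, 10, -31] -> [-2, -27, -20, -11, 18, -41, 19, 30, 1, -40] -> [-2, -20, 18, 30, -40] -> [5, -13, 25, 37, -33] -> -33
  [-43, -4, -26, 34] -> [34, -26, -4, -43] -> [25, -35, -13, -52] -> [-52] -> [-45] -> -45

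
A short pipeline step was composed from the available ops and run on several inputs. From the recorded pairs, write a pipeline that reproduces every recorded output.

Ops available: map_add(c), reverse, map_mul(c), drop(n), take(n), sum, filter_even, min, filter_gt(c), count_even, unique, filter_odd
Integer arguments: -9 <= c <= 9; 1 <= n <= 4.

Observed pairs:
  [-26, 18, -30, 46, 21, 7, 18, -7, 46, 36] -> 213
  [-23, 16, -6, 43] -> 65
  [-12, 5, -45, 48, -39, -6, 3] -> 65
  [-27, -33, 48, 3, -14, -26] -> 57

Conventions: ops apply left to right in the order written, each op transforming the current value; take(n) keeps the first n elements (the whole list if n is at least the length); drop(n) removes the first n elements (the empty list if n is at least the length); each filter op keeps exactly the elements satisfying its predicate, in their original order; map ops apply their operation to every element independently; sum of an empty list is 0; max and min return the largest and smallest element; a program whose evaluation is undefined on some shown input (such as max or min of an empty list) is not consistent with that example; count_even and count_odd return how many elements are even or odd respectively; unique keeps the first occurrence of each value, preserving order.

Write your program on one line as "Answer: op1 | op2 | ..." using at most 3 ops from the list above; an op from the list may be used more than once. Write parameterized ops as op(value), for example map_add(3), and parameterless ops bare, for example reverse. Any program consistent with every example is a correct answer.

map_add(3) | filter_gt(4) | sum

Check, running the answer program on each example:
  [-26, 18, -30, 46, 21, 7, 18, -7, 46, 36] -> [-23, 21, -27, 49, 24, 10, 21, -4, 49, 39] -> [21, 49, 24, 10, 21, 49, 39] -> 213
  [-23, 16, -6, 43] -> [-20, 19, -3, 46] -> [19, 46] -> 65
  [-12, 5, -45, 48, -39, -6, 3] -> [-9, 8, -42, 51, -36, -3, 6] -> [8, 51, 6] -> 65
  [-27, -33, 48, 3, -14, -26] -> [-24, -30, 51, 6, -11, -23] -> [51, 6] -> 57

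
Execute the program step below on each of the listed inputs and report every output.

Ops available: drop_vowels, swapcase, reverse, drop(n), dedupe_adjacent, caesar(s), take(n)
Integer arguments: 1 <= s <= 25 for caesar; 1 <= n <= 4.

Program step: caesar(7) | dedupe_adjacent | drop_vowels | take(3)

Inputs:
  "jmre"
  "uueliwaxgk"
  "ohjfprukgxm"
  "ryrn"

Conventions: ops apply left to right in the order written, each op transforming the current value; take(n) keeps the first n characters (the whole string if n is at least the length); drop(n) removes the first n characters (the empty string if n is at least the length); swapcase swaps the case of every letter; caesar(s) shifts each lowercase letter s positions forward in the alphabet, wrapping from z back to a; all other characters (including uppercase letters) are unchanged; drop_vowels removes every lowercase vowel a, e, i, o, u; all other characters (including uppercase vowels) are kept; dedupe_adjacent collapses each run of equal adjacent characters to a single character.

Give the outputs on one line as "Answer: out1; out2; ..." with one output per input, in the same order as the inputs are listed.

"qty"; "bls"; "vqm"; "yfy"

Execution, op by op:
  "jmre" -> "qtyl" -> "qtyl" -> "qtyl" -> "qty"
  "uueliwaxgk" -> "bblspdhenr" -> "blspdhenr" -> "blspdhnr" -> "bls"
  "ohjfprukgxm" -> "voqmwybrnet" -> "voqmwybrnet" -> "vqmwybrnt" -> "vqm"
  "ryrn" -> "yfyu" -> "yfyu" -> "yfy" -> "yfy"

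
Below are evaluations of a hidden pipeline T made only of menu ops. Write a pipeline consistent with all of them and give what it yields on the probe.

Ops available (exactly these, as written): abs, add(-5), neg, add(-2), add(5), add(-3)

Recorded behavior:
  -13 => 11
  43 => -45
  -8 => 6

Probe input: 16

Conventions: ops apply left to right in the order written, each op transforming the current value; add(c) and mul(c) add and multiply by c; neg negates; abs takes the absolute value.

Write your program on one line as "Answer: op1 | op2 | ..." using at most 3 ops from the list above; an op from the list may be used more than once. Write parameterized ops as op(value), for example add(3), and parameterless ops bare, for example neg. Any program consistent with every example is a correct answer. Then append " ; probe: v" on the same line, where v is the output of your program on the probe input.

add(-3) | add(5) | neg ; probe: -18

Check, running the answer program on each example:
  -13 -> -16 -> -11 -> 11
  43 -> 40 -> 45 -> -45
  -8 -> -11 -> -6 -> 6
  probe: 16 -> 13 -> 18 -> -18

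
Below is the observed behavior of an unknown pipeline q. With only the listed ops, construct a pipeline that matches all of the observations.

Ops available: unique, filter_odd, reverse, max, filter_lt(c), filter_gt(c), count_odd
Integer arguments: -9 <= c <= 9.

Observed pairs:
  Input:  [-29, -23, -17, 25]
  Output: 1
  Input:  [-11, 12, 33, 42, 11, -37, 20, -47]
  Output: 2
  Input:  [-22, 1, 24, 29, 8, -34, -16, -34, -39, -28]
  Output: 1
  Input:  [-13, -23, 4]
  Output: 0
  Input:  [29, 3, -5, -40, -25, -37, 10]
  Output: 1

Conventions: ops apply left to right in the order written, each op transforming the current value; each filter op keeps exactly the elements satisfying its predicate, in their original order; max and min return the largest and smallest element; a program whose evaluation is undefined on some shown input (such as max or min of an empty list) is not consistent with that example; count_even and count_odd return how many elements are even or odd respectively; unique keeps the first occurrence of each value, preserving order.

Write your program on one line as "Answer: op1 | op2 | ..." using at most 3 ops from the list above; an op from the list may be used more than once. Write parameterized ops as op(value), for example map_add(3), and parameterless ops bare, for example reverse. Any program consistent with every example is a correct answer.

reverse | filter_gt(5) | count_odd

Check, running the answer program on each example:
  [-29, -23, -17, 25] -> [25, -17, -23, -29] -> [25] -> 1
  [-11, 12, 33, 42, 11, -37, 20, -47] -> [-47, 20, -37, 11, 42, 33, 12, -11] -> [20, 11, 42, 33, 12] -> 2
  [-22, 1, 24, 29, 8, -34, -16, -34, -39, -28] -> [-28, -39, -34, -16, -34, 8, 29, 24, 1, -22] -> [8, 29, 24] -> 1
  [-13, -23, 4] -> [4, -23, -13] -> [] -> 0
  [29, 3, -5, -40, -25, -37, 10] -> [10, -37, -25, -40, -5, 3, 29] -> [10, 29] -> 1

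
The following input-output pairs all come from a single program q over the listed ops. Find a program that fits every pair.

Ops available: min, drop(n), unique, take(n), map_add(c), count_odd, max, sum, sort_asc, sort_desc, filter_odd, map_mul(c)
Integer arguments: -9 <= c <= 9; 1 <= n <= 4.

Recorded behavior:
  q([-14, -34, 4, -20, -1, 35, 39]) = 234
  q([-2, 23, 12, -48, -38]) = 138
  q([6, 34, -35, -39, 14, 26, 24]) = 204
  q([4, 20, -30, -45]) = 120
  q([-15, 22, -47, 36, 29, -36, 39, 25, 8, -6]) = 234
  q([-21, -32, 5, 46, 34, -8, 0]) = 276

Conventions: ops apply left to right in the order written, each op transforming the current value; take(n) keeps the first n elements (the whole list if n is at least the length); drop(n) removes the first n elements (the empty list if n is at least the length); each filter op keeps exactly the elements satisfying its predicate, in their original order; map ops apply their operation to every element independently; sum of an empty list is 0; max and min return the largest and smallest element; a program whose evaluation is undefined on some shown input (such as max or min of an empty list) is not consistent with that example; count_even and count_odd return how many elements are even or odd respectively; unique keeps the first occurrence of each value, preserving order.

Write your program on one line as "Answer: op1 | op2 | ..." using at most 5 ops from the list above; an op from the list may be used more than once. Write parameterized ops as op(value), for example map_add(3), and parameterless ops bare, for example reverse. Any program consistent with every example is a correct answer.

map_mul(6) | drop(1) | sort_desc | take(1) | min

Check, running the answer program on each example:
  [-14, -34, 4, -20, -1, 35, 39] -> [-84, -204, 24, -120, -6, 210, 234] -> [-204, 24, -120, -6, 210, 234] -> [234, 210, 24, -6, -120, -204] -> [234] -> 234
  [-2, 23, 12, -48, -38] -> [-12, 138, 72, -288, -228] -> [138, 72, -288, -228] -> [138, 72, -228, -288] -> [138] -> 138
  [6, 34, -35, -39, 14, 26, 24] -> [36, 204, -210, -234, 84, 156, 144] -> [204, -210, -234, 84, 156, 144] -> [204, 156, 144, 84, -210, -234] -> [204] -> 204
  [4, 20, -30, -45] -> [24, 120, -180, -270] -> [120, -180, -270] -> [120, -180, -270] -> [120] -> 120
  [-15, 22, -47, 36, 29, -36, 39, 25, 8, -6] -> [-90, 132, -282, 216, 174, -216, 234, 150, 48, -36] -> [132, -282, 216, 174, -216, 234, 150, 48, -36] -> [234, 216, 174, 150, 132, 48, -36, -216, -282] -> [234] -> 234
  [-21, -32, 5, 46, 34, -8, 0] -> [-126, -192, 30, 276, 204, -48, 0] -> [-192, 30, 276, 204, -48, 0] -> [276, 204, 30, 0, -48, -192] -> [276] -> 276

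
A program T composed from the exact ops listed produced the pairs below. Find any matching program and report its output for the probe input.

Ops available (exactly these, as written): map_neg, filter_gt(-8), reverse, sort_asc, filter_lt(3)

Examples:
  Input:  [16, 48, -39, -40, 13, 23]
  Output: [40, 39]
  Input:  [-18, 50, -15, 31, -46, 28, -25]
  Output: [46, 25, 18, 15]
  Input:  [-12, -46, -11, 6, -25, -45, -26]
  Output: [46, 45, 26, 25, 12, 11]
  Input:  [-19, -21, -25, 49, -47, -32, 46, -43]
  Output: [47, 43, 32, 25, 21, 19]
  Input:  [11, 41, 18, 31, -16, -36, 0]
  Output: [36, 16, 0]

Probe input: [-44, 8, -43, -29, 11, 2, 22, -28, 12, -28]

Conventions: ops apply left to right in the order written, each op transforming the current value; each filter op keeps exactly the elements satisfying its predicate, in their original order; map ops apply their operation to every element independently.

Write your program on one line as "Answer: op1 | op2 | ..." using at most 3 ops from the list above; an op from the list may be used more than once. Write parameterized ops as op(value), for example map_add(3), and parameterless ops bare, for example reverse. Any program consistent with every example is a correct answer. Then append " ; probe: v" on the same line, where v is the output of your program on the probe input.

sort_asc | filter_lt(3) | map_neg ; probe: [44, 43, 29, 28, 28, -2]

Check, running the answer program on each example:
  [16, 48, -39, -40, 13, 23] -> [-40, -39, 13, 16, 23, 48] -> [-40, -39] -> [40, 39]
  [-18, 50, -15, 31, -46, 28, -25] -> [-46, -25, -18, -15, 28, 31, 50] -> [-46, -25, -18, -15] -> [46, 25, 18, 15]
  [-12, -46, -11, 6, -25, -45, -26] -> [-46, -45, -26, -25, -12, -11, 6] -> [-46, -45, -26, -25, -12, -11] -> [46, 45, 26, 25, 12, 11]
  [-19, -21, -25, 49, -47, -32, 46, -43] -> [-47, -43, -32, -25, -21, -19, 46, 49] -> [-47, -43, -32, -25, -21, -19] -> [47, 43, 32, 25, 21, 19]
  [11, 41, 18, 31, -16, -36, 0] -> [-36, -16, 0, 11, 18, 31, 41] -> [-36, -16, 0] -> [36, 16, 0]
  probe: [-44, 8, -43, -29, 11, 2, 22, -28, 12, -28] -> [-44, -43, -29, -28, -28, 2, 8, 11, 12, 22] -> [-44, -43, -29, -28, -28, 2] -> [44, 43, 29, 28, 28, -2]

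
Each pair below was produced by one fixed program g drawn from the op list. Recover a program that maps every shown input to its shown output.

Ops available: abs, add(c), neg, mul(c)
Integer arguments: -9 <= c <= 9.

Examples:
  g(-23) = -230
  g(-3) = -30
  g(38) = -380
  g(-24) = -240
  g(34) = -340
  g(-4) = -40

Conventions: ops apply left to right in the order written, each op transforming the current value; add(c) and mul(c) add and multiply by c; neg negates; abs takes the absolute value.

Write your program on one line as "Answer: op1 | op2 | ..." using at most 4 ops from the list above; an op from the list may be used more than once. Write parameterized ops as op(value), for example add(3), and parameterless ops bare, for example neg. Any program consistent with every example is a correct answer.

mul(2) | abs | neg | mul(5)

Check, running the answer program on each example:
  -23 -> -46 -> 46 -> -46 -> -230
  -3 -> -6 -> 6 -> -6 -> -30
  38 -> 76 -> 76 -> -76 -> -380
  -24 -> -48 -> 48 -> -48 -> -240
  34 -> 68 -> 68 -> -68 -> -340
  -4 -> -8 -> 8 -> -8 -> -40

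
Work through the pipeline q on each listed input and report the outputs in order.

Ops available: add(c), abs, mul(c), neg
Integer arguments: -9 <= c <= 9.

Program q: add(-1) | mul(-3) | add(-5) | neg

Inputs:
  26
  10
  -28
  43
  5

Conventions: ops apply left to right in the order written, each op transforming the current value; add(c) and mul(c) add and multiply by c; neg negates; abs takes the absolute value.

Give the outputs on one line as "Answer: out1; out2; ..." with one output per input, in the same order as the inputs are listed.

Execution, op by op:
  26 -> 25 -> -75 -> -80 -> 80
  10 -> 9 -> -27 -> -32 -> 32
  -28 -> -29 -> 87 -> 82 -> -82
  43 -> 42 -> -126 -> -131 -> 131
  5 -> 4 -> -12 -> -17 -> 17

80; 32; -82; 131; 17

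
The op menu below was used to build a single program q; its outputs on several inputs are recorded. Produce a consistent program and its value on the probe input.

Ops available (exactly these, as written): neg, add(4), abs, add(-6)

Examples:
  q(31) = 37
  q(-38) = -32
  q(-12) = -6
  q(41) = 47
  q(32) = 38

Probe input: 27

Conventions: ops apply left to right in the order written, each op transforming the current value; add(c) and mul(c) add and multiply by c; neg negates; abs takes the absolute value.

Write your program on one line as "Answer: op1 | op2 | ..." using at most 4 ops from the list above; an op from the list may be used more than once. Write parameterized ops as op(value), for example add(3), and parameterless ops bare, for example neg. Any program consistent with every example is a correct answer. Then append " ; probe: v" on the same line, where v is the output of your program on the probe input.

neg | add(-6) | neg ; probe: 33

Check, running the answer program on each example:
  31 -> -31 -> -37 -> 37
  -38 -> 38 -> 32 -> -32
  -12 -> 12 -> 6 -> -6
  41 -> -41 -> -47 -> 47
  32 -> -32 -> -38 -> 38
  probe: 27 -> -27 -> -33 -> 33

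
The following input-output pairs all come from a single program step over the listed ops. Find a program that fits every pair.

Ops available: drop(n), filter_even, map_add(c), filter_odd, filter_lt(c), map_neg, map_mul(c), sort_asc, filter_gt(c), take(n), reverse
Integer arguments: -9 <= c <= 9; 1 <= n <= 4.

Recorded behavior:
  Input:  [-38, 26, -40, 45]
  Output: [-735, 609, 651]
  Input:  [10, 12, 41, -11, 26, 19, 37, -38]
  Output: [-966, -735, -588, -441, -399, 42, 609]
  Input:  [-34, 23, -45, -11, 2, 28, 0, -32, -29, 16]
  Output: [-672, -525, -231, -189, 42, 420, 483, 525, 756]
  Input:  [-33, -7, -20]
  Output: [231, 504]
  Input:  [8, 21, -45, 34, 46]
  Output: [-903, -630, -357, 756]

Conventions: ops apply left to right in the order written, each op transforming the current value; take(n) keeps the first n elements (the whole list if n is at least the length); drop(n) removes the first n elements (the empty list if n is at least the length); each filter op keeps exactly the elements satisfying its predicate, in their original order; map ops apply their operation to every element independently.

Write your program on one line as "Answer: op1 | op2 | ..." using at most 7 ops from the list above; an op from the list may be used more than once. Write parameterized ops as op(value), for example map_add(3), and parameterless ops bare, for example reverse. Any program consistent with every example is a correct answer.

reverse | map_add(9) | map_mul(7) | map_mul(-3) | sort_asc | drop(1)

Check, running the answer program on each example:
  [-38, 26, -40, 45] -> [45, -40, 26, -38] -> [54, -31, 35, -29] -> [378, -217, 245, -203] -> [-1134, 651, -735, 609] -> [-1134, -735, 609, 651] -> [-735, 609, 651]
  [10, 12, 41, -11, 26, 19, 37, -38] -> [-38, 37, 19, 26, -11, 41, 12, 10] -> [-29, 46, 28, 35, -2, 50, 21, 19] -> [-203, 322, 196, 245, -14, 350, 147, 133] -> [609, -966, -588, -735, 42, -1050, -441, -399] -> [-1050, -966, -735, -588, -441, -399, 42, 609] -> [-966, -735, -588, -441, -399, 42, 609]
  [-34, 23, -45, -11, 2, 28, 0, -32, -29, 16] -> [16, -29, -32, 0, 28, 2, -11, -45, 23, -34] -> [25, -20, -23, 9, 37, 11, -2, -36, 32, -25] -> [175, -140, -161, 63, 259, 77, -14, -252, 224, -175] -> [-525, 420, 483, -189, -777, -231, 42, 756, -672, 525] -> [-777, -672, -525, -231, -189, 42, 420, 483, 525, 756] -> [-672, -525, -231, -189, 42, 420, 483, 525, 756]
  [-33, -7, -20] -> [-20, -7, -33] -> [-11, 2, -24] -> [-77, 14, -168] -> [231, -42, 504] -> [-42, 231, 504] -> [231, 504]
  [8, 21, -45, 34, 46] -> [46, 34, -45, 21, 8] -> [55, 43, -36, 30, 17] -> [385, 301, -252, 210, 119] -> [-1155, -903, 756, -630, -357] -> [-1155, -903, -630, -357, 756] -> [-903, -630, -357, 756]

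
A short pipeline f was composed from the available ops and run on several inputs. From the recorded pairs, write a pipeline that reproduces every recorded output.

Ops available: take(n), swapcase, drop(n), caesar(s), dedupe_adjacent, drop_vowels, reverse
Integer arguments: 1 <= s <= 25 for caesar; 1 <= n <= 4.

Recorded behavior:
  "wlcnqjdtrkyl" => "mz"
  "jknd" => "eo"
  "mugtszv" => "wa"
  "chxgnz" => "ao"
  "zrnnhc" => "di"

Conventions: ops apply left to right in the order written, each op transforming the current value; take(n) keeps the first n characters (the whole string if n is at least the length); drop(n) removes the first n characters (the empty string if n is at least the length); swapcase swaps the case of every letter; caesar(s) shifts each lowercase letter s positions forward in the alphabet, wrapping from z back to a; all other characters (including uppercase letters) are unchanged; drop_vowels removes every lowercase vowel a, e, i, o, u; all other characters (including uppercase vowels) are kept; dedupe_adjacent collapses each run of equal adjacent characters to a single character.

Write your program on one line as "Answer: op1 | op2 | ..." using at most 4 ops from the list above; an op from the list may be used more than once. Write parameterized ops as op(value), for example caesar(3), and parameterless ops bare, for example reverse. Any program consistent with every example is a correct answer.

drop(2) | reverse | take(2) | caesar(1)

Check, running the answer program on each example:
  "wlcnqjdtrkyl" -> "cnqjdtrkyl" -> "lykrtdjqnc" -> "ly" -> "mz"
  "jknd" -> "nd" -> "dn" -> "dn" -> "eo"
  "mugtszv" -> "gtszv" -> "vzstg" -> "vz" -> "wa"
  "chxgnz" -> "xgnz" -> "zngx" -> "zn" -> "ao"
  "zrnnhc" -> "nnhc" -> "chnn" -> "ch" -> "di"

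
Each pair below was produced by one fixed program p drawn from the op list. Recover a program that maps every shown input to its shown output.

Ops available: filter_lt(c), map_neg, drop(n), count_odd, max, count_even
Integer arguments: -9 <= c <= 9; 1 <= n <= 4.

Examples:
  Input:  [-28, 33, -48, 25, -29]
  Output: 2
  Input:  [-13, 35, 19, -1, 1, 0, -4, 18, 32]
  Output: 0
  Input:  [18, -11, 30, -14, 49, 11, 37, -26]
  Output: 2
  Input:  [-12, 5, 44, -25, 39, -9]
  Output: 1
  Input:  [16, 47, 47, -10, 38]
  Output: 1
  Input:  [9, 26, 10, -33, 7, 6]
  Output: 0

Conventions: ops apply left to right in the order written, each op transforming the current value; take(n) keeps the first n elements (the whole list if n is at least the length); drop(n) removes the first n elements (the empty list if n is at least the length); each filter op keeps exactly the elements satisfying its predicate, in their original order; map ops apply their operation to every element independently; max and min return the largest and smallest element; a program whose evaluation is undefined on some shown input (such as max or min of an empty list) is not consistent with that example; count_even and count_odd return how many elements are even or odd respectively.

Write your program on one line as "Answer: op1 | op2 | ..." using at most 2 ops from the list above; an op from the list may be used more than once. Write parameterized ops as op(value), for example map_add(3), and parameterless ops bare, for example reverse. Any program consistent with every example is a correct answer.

filter_lt(-4) | count_even

Check, running the answer program on each example:
  [-28, 33, -48, 25, -29] -> [-28, -48, -29] -> 2
  [-13, 35, 19, -1, 1, 0, -4, 18, 32] -> [-13] -> 0
  [18, -11, 30, -14, 49, 11, 37, -26] -> [-11, -14, -26] -> 2
  [-12, 5, 44, -25, 39, -9] -> [-12, -25, -9] -> 1
  [16, 47, 47, -10, 38] -> [-10] -> 1
  [9, 26, 10, -33, 7, 6] -> [-33] -> 0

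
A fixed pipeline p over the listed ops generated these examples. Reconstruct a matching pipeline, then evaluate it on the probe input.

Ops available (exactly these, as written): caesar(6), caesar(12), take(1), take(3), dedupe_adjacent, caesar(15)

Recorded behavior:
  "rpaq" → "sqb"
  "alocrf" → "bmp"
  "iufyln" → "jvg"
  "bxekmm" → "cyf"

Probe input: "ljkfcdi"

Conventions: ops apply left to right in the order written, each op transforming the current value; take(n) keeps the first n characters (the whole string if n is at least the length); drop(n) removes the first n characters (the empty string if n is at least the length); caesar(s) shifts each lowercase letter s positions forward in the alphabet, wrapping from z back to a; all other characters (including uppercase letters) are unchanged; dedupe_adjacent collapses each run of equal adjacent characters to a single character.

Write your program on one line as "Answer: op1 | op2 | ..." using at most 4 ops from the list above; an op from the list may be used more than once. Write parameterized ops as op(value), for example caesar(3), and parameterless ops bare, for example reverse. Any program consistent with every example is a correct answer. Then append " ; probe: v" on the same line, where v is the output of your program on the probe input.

take(3) | caesar(12) | caesar(15) ; probe: "mkl"

Check, running the answer program on each example:
  "rpaq" -> "rpa" -> "dbm" -> "sqb"
  "alocrf" -> "alo" -> "mxa" -> "bmp"
  "iufyln" -> "iuf" -> "ugr" -> "jvg"
  "bxekmm" -> "bxe" -> "njq" -> "cyf"
  probe: "ljkfcdi" -> "ljk" -> "xvw" -> "mkl"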